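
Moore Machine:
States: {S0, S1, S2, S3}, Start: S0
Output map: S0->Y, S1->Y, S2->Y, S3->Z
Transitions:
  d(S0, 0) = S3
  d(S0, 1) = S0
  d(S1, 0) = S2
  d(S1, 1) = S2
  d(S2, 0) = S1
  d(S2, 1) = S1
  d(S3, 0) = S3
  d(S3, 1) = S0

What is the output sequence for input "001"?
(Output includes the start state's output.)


Start: S0 (output Y)
  --0--> S3 (output Z)
  --0--> S3 (output Z)
  --1--> S0 (output Y)

"YZZY"


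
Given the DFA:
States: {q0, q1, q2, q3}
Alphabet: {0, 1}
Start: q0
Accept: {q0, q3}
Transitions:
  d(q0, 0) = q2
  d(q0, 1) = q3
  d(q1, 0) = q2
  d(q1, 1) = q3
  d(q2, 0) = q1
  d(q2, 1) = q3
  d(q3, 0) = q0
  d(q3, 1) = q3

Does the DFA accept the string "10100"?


Trace: q0 -> q3 -> q0 -> q3 -> q0 -> q2
Final state: q2
Accept states: {q0, q3}

No, rejected (final state q2 is not an accept state)


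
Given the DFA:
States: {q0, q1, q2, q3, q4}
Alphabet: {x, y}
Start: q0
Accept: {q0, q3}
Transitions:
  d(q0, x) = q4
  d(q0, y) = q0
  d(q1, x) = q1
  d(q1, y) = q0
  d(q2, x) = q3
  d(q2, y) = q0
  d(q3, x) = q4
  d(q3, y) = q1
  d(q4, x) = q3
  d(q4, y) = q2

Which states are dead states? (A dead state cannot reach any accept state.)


Forward reachability from each state:
  q0 -> reaches accept state q0 (live)
  q1 -> reaches accept state q0 (live)
  q2 -> reaches accept state q0 (live)
  q3 -> reaches accept state q0 (live)
  q4 -> reaches accept state q0 (live)

None (all states can reach an accept state)


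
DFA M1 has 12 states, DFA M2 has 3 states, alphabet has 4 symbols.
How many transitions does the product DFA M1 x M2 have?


Product DFA has 12 * 3 = 36 states.
Each has 4 transitions: 36 * 4 = 144

144


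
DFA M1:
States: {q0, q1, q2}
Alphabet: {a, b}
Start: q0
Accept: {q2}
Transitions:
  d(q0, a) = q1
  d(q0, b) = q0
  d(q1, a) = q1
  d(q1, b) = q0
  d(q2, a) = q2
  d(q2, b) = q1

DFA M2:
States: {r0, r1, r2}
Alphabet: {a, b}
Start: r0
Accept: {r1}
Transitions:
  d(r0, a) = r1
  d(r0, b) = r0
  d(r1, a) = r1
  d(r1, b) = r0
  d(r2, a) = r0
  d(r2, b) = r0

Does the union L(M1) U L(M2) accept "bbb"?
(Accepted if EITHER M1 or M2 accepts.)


M1: final=q0 accepted=False
M2: final=r0 accepted=False

No, union rejects (neither accepts)


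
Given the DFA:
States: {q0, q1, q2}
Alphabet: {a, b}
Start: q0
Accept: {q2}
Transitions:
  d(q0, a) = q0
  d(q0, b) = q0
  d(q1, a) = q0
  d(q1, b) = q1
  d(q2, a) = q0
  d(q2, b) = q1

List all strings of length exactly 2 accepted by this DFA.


All strings of length 2: 4 total
Accepted: 0

None


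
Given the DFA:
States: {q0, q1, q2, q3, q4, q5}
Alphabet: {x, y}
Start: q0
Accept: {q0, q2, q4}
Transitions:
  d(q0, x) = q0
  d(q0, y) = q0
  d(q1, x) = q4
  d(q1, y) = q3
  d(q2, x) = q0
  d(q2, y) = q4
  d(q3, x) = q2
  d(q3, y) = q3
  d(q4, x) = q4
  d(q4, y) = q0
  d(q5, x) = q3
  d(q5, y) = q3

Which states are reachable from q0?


BFS from q0:
  layer 0: {q0}

{q0}


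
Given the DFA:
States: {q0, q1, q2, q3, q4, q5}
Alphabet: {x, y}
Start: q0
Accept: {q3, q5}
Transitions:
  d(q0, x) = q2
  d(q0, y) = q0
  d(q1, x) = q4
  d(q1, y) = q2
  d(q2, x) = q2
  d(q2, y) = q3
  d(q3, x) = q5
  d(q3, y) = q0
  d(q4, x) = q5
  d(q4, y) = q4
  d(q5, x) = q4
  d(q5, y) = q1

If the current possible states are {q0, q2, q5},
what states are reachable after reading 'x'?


Apply transition on 'x' from each current state:
  d(q0, x) = q2
  d(q2, x) = q2
  d(q5, x) = q4

{q2, q4}


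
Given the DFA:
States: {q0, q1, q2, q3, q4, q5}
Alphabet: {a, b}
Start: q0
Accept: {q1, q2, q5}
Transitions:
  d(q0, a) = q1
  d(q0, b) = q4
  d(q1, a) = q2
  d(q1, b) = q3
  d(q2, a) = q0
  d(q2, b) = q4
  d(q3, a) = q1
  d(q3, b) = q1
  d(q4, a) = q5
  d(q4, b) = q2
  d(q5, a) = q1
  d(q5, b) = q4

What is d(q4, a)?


Looking up transition d(q4, a)

q5


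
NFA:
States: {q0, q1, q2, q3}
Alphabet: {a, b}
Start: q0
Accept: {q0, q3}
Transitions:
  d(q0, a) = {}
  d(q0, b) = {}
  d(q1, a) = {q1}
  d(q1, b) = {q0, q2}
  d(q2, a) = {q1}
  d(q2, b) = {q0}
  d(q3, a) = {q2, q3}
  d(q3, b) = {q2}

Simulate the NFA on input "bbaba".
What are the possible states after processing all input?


Start: {q0}
  --b--> {}
  --b--> {}
  --a--> {}
  --b--> {}
  --a--> {}

{} (empty set, no valid transitions)


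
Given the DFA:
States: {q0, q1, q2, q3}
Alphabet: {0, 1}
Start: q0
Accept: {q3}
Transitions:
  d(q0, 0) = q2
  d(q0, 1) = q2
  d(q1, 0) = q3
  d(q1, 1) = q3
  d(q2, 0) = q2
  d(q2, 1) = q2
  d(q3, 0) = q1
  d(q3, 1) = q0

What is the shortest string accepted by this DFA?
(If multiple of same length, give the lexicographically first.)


BFS by string length (lex-first path to each state shown):
  len 0: q0<-""
  len 1: q2<-"0"
  len 2: q2<-"00"
  len 3: q2<-"000"
  len 4: q2<-"0000"
  len 5: q2<-"00000"
  len 6: q2<-"000000"
  len 7: q2<-"0000000"
  len 8: q2<-"00000000"

No string accepted (empty language)


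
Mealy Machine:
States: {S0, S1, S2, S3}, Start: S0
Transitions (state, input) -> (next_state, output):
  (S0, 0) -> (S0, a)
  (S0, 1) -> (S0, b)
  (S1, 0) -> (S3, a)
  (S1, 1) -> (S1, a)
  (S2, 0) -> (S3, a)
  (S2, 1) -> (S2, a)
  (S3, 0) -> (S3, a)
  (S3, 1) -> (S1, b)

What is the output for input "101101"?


Step-by-step:
  (S0, 1) -> (S0, b)
  (S0, 0) -> (S0, a)
  (S0, 1) -> (S0, b)
  (S0, 1) -> (S0, b)
  (S0, 0) -> (S0, a)
  (S0, 1) -> (S0, b)

"babbab"


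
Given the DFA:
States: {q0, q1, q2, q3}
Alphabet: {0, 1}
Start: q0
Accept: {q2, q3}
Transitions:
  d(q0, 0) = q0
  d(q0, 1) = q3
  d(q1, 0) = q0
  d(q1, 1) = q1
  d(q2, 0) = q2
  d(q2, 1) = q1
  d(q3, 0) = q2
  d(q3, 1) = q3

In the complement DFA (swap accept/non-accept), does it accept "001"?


Trace: q0 -> q0 -> q0 -> q3
Final: q3
Original accept: {q2, q3}
Complement: q3 is in original accept

No, complement rejects (original accepts)


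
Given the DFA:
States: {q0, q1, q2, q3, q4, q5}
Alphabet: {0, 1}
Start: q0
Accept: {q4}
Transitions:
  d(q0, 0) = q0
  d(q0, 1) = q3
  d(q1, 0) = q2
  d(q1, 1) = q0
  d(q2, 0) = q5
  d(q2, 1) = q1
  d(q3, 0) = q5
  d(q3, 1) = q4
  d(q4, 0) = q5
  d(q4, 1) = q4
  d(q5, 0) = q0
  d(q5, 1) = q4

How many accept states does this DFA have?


Accept states listed: {q4}
Counting: q4(1)

1


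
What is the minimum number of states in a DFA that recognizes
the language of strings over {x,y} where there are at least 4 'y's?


States: count = 0, 1, ..., 3, and a final '>= 4' state.
Total: 4 + 1 = 5. Accept = '>= 4' state.

5


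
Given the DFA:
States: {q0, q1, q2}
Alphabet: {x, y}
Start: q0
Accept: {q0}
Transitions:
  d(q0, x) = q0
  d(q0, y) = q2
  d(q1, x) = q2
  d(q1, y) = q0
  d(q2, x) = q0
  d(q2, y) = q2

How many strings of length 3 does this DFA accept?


Enumerating all length-3 strings:
  "xxx" -> q0 [accept]
  "xxy" -> q2 [reject]
  "xyx" -> q0 [accept]
  "xyy" -> q2 [reject]
  "yxx" -> q0 [accept]
  "yxy" -> q2 [reject]
  "yyx" -> q0 [accept]
  "yyy" -> q2 [reject]

4 out of 8


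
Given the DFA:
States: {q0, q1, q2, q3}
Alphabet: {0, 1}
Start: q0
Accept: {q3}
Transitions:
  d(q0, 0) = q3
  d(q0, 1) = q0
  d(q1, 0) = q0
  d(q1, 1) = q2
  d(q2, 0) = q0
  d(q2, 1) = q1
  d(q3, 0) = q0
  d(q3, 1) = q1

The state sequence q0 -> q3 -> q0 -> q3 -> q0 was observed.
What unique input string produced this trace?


Trace back each transition to find the symbol:
  q0 --[0]--> q3
  q3 --[0]--> q0
  q0 --[0]--> q3
  q3 --[0]--> q0

"0000"


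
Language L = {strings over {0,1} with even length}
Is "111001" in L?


length = 6; 6 mod 2 = 0

Yes, "111001" is in L


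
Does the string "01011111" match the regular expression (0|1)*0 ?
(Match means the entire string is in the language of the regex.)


|string| = 8; first = '0'; last = '1'

No, "01011111" does not match (0|1)*0


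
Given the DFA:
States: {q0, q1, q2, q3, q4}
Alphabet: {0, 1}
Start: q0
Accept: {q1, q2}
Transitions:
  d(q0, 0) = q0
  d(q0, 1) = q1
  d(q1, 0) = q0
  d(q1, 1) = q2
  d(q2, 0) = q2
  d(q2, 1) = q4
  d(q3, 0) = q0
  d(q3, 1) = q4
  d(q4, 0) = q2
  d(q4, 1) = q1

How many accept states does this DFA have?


Accept states listed: {q1, q2}
Counting: q1(1) q2(2)

2


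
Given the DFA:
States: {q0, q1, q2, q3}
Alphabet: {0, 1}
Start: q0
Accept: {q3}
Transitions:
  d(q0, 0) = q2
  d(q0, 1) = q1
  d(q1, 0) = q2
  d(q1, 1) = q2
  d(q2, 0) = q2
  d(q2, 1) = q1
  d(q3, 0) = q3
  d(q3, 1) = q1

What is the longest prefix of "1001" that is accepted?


Run the DFA, marking each prefix where the state is accepting:
  "" -> q0 [reject]
  "1" -> q1 [reject]
  "10" -> q2 [reject]
  "100" -> q2 [reject]
  "1001" -> q1 [reject]

No prefix is accepted


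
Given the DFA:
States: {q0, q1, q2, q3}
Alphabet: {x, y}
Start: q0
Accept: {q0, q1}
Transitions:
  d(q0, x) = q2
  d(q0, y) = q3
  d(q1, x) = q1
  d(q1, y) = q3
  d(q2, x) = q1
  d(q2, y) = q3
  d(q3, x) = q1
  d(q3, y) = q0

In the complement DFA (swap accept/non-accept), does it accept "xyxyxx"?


Trace: q0 -> q2 -> q3 -> q1 -> q3 -> q1 -> q1
Final: q1
Original accept: {q0, q1}
Complement: q1 is in original accept

No, complement rejects (original accepts)


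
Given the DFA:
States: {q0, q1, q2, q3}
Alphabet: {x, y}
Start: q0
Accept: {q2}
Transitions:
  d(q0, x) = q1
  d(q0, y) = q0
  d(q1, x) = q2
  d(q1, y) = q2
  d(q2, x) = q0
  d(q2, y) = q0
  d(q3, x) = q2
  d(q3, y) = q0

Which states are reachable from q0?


BFS from q0:
  layer 0: {q0}
  layer 1: {q1}
  layer 2: {q2}

{q0, q1, q2}


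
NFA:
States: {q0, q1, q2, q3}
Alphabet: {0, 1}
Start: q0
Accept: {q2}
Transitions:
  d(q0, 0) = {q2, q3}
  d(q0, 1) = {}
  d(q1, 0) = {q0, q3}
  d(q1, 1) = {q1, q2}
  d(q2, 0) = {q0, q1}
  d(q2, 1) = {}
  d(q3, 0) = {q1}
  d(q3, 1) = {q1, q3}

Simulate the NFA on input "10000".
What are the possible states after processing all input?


Start: {q0}
  --1--> {}
  --0--> {}
  --0--> {}
  --0--> {}
  --0--> {}

{} (empty set, no valid transitions)


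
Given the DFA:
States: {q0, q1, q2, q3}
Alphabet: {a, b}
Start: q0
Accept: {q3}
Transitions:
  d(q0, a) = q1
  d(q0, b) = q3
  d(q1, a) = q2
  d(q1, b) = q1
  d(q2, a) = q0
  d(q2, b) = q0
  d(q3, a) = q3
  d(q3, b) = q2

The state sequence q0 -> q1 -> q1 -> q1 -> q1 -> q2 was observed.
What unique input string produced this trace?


Trace back each transition to find the symbol:
  q0 --[a]--> q1
  q1 --[b]--> q1
  q1 --[b]--> q1
  q1 --[b]--> q1
  q1 --[a]--> q2

"abbba"


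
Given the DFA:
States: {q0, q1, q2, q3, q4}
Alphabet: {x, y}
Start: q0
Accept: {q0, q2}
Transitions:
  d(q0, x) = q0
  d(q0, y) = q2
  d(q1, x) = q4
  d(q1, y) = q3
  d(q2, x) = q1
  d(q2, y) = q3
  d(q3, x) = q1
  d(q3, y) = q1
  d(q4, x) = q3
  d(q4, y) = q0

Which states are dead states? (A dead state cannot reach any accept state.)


Forward reachability from each state:
  q0 -> reaches accept state q0 (live)
  q1 -> reaches accept state q0 (live)
  q2 -> reaches accept state q0 (live)
  q3 -> reaches accept state q0 (live)
  q4 -> reaches accept state q0 (live)

None (all states can reach an accept state)


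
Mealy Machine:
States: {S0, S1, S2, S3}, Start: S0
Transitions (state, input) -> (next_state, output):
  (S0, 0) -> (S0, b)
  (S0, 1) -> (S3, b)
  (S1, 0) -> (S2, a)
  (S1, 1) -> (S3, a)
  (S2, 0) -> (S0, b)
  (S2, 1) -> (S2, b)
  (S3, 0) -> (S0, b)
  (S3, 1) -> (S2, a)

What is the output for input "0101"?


Step-by-step:
  (S0, 0) -> (S0, b)
  (S0, 1) -> (S3, b)
  (S3, 0) -> (S0, b)
  (S0, 1) -> (S3, b)

"bbbb"


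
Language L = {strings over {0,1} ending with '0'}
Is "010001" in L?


last symbol = '1'

No, "010001" is not in L


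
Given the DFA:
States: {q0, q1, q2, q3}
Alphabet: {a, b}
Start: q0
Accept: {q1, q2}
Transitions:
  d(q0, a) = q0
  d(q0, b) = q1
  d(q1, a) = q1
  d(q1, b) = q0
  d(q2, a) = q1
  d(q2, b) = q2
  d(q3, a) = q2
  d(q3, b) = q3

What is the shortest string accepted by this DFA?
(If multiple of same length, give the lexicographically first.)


BFS by string length (lex-first path to each state shown):
  len 0: q0<-""
  len 1: q0<-"a", q1<-"b"
Found accept state at length 1.

"b"


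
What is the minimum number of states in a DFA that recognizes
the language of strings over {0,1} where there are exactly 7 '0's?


States: count = 0, 1, ..., 7 (that's 8 states), plus a dead state for count > 7.
Total: 8 + 1 = 9. Accept = count-7 state.

9


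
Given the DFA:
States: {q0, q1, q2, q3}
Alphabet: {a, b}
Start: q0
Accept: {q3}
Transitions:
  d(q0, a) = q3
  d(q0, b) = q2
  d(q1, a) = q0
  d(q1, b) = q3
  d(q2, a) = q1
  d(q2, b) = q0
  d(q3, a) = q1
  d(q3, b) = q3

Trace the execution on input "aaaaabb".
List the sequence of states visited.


Input: aaaaabb
d(q0, a) = q3
d(q3, a) = q1
d(q1, a) = q0
d(q0, a) = q3
d(q3, a) = q1
d(q1, b) = q3
d(q3, b) = q3


q0 -> q3 -> q1 -> q0 -> q3 -> q1 -> q3 -> q3


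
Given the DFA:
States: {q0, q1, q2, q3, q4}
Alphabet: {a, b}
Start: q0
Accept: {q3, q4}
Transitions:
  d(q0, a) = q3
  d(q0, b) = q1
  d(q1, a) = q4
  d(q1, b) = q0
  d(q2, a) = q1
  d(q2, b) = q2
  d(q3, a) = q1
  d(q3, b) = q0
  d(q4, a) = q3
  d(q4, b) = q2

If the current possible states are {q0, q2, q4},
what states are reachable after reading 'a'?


Apply transition on 'a' from each current state:
  d(q0, a) = q3
  d(q2, a) = q1
  d(q4, a) = q3

{q1, q3}


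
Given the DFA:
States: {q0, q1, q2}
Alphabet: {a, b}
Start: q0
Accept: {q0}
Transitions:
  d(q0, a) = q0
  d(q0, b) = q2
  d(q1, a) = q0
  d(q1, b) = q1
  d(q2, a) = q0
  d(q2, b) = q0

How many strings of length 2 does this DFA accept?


Enumerating all length-2 strings:
  "aa" -> q0 [accept]
  "ab" -> q2 [reject]
  "ba" -> q0 [accept]
  "bb" -> q0 [accept]

3 out of 4


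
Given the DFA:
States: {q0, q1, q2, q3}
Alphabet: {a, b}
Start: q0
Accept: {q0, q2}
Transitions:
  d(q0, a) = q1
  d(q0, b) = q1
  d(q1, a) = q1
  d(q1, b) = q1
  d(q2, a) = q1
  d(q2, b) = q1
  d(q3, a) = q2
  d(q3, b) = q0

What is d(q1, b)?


Looking up transition d(q1, b)

q1


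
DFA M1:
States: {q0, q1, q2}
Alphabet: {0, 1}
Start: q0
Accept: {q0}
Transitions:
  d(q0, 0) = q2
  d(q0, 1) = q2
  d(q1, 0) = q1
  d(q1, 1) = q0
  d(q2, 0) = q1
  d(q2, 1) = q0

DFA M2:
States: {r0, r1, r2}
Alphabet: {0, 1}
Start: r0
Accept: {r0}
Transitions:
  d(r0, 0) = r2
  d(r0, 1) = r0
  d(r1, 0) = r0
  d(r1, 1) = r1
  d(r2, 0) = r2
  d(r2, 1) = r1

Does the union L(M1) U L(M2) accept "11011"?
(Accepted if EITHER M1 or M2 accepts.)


M1: final=q2 accepted=False
M2: final=r1 accepted=False

No, union rejects (neither accepts)


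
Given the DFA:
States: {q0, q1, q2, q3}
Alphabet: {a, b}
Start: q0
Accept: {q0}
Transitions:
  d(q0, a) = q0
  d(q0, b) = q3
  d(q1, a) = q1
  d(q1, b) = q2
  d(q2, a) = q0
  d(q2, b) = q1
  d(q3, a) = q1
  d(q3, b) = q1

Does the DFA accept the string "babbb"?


Trace: q0 -> q3 -> q1 -> q2 -> q1 -> q2
Final state: q2
Accept states: {q0}

No, rejected (final state q2 is not an accept state)


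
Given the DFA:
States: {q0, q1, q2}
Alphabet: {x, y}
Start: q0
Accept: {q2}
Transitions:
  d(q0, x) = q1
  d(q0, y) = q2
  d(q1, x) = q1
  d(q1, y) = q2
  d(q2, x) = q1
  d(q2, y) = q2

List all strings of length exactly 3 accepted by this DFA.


All strings of length 3: 8 total
Accepted: 4

"xxy", "xyy", "yxy", "yyy"


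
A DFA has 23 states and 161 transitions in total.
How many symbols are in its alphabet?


Each state has exactly one transition per symbol.
|alphabet| = transitions / states = 161 / 23 = 7

7


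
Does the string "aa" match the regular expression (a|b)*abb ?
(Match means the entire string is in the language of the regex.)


|string| = 2; first = 'a'; last = 'a'

No, "aa" does not match (a|b)*abb


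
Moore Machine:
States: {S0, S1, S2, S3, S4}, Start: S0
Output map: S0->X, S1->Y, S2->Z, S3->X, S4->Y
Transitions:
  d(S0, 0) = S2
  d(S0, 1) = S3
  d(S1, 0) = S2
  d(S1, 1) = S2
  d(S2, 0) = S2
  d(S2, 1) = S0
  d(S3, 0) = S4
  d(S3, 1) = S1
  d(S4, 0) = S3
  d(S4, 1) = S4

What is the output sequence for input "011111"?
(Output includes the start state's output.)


Start: S0 (output X)
  --0--> S2 (output Z)
  --1--> S0 (output X)
  --1--> S3 (output X)
  --1--> S1 (output Y)
  --1--> S2 (output Z)
  --1--> S0 (output X)

"XZXXYZX"


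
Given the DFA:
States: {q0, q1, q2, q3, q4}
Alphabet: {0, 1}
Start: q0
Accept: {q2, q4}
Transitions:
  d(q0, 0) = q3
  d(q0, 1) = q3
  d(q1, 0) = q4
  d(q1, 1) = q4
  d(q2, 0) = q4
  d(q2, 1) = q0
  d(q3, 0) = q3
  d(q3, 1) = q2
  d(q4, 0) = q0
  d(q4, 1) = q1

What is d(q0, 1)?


Looking up transition d(q0, 1)

q3


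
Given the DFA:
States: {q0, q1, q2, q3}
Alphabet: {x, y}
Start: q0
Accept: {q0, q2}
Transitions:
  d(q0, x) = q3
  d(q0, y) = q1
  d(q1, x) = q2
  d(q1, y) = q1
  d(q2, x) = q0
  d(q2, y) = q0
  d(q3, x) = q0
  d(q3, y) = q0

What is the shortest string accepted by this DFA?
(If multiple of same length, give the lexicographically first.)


BFS by string length (lex-first path to each state shown):
  len 0: q0<-""
Found accept state at length 0.

"" (empty string)


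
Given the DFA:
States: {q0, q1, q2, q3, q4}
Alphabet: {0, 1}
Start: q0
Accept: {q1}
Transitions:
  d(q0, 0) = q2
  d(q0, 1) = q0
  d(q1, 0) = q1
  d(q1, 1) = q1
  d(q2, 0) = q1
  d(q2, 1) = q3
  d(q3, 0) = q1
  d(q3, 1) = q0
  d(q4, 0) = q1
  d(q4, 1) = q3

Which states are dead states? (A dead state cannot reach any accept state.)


Forward reachability from each state:
  q0 -> reaches accept state q1 (live)
  q1 -> reaches accept state q1 (live)
  q2 -> reaches accept state q1 (live)
  q3 -> reaches accept state q1 (live)
  q4 -> reaches accept state q1 (live)

None (all states can reach an accept state)


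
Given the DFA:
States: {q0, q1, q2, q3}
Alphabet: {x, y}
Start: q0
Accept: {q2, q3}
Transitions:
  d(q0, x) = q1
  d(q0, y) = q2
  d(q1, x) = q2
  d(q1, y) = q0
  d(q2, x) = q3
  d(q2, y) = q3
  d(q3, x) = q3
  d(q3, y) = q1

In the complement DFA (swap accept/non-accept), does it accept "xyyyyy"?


Trace: q0 -> q1 -> q0 -> q2 -> q3 -> q1 -> q0
Final: q0
Original accept: {q2, q3}
Complement: q0 is not in original accept

Yes, complement accepts (original rejects)


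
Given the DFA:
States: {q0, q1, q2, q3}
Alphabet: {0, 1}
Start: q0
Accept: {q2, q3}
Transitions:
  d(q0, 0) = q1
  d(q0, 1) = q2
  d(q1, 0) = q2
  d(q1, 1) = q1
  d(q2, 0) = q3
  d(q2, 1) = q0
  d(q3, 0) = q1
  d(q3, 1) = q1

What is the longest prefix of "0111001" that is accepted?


Run the DFA, marking each prefix where the state is accepting:
  "" -> q0 [reject]
  "0" -> q1 [reject]
  "01" -> q1 [reject]
  "011" -> q1 [reject]
  "0111" -> q1 [reject]
  "01110" -> q2 [accept]
  "011100" -> q3 [accept]
  "0111001" -> q1 [reject]

"011100"


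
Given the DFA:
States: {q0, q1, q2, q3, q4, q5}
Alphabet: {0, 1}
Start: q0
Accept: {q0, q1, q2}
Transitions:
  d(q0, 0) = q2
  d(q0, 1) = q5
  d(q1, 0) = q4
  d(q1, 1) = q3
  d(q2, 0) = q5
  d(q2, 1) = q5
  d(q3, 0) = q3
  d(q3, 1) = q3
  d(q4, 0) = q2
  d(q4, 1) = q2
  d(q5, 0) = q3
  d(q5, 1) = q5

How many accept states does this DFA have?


Accept states listed: {q0, q1, q2}
Counting: q0(1) q1(2) q2(3)

3


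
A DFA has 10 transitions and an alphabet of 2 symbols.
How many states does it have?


Each state has exactly one transition per symbol.
states = transitions / |alphabet| = 10 / 2 = 5

5


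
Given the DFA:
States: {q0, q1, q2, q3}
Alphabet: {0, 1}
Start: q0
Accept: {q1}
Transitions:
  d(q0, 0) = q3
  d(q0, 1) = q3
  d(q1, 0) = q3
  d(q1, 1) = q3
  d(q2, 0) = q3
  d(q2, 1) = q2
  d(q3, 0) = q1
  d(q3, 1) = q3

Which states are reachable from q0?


BFS from q0:
  layer 0: {q0}
  layer 1: {q3}
  layer 2: {q1}

{q0, q1, q3}


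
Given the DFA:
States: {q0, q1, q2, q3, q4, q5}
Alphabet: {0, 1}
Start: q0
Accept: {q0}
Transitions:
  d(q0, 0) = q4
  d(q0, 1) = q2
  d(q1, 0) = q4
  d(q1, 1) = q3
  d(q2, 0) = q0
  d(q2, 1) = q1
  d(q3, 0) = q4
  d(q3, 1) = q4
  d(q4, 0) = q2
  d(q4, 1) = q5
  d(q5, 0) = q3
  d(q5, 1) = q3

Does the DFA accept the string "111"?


Trace: q0 -> q2 -> q1 -> q3
Final state: q3
Accept states: {q0}

No, rejected (final state q3 is not an accept state)


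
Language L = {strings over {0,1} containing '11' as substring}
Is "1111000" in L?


'11' occurs at index 0

Yes, "1111000" is in L


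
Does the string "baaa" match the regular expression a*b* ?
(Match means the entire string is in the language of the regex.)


|string| = 4; first = 'b'; last = 'a'

No, "baaa" does not match a*b*


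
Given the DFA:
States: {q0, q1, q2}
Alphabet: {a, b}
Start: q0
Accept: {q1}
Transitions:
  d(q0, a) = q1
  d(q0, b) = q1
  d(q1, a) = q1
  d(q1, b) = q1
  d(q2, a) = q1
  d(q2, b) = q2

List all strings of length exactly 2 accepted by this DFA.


All strings of length 2: 4 total
Accepted: 4

"aa", "ab", "ba", "bb"


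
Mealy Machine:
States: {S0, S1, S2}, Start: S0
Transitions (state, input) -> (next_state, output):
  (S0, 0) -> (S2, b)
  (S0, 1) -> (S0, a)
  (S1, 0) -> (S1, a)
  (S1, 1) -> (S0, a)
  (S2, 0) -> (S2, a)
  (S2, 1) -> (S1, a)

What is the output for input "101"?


Step-by-step:
  (S0, 1) -> (S0, a)
  (S0, 0) -> (S2, b)
  (S2, 1) -> (S1, a)

"aba"


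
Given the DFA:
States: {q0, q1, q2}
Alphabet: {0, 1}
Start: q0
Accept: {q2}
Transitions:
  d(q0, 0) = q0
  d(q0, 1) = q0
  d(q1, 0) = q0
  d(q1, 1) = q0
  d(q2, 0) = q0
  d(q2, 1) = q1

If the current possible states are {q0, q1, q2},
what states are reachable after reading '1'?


Apply transition on '1' from each current state:
  d(q0, 1) = q0
  d(q1, 1) = q0
  d(q2, 1) = q1

{q0, q1}


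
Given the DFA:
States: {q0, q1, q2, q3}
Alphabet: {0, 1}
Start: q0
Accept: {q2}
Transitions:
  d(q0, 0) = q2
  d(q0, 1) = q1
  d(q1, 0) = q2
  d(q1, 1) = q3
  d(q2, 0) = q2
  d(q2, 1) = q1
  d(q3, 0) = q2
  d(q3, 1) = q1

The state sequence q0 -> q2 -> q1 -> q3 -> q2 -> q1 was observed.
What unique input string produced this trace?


Trace back each transition to find the symbol:
  q0 --[0]--> q2
  q2 --[1]--> q1
  q1 --[1]--> q3
  q3 --[0]--> q2
  q2 --[1]--> q1

"01101"


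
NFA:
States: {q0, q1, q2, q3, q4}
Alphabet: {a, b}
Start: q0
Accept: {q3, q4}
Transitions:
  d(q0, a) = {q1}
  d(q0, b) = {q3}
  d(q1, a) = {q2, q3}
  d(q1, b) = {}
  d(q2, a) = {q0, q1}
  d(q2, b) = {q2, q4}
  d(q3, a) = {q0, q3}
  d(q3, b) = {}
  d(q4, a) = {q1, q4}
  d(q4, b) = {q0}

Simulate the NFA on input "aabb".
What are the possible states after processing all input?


Start: {q0}
  --a--> {q1}
  --a--> {q2, q3}
  --b--> {q2, q4}
  --b--> {q0, q2, q4}

{q0, q2, q4}


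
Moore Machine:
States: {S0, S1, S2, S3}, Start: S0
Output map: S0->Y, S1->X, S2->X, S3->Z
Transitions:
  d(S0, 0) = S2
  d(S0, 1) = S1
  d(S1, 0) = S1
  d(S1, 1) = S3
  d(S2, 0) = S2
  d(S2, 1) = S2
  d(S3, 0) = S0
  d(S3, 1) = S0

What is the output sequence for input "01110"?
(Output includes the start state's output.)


Start: S0 (output Y)
  --0--> S2 (output X)
  --1--> S2 (output X)
  --1--> S2 (output X)
  --1--> S2 (output X)
  --0--> S2 (output X)

"YXXXXX"


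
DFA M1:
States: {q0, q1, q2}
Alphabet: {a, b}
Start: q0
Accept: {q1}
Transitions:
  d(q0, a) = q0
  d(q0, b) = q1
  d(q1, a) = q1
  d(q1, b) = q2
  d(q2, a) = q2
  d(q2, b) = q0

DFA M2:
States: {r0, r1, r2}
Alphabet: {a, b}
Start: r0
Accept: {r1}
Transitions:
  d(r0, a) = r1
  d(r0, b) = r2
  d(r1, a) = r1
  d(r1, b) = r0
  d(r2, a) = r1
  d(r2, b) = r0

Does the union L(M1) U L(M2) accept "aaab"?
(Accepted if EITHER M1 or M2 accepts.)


M1: final=q1 accepted=True
M2: final=r0 accepted=False

Yes, union accepts


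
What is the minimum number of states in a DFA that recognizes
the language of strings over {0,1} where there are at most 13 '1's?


States: count = 0, 1, ..., 13 (all accepting; 14 states), plus a dead state for count > 13.
Total: 14 + 1 = 15.

15


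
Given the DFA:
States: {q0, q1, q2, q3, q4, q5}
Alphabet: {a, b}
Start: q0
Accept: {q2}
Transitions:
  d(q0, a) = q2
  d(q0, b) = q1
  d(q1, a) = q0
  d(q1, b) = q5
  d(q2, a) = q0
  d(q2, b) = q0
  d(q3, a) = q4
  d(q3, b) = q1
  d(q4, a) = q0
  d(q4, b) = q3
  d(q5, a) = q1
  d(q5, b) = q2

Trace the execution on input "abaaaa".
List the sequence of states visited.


Input: abaaaa
d(q0, a) = q2
d(q2, b) = q0
d(q0, a) = q2
d(q2, a) = q0
d(q0, a) = q2
d(q2, a) = q0


q0 -> q2 -> q0 -> q2 -> q0 -> q2 -> q0


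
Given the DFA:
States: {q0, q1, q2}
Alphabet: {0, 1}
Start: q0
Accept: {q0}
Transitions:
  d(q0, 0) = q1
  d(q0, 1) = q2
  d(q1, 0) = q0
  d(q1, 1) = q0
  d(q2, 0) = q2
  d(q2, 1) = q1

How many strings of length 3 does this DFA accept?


Enumerating all length-3 strings:
  "000" -> q1 [reject]
  "001" -> q2 [reject]
  "010" -> q1 [reject]
  "011" -> q2 [reject]
  "100" -> q2 [reject]
  "101" -> q1 [reject]
  "110" -> q0 [accept]
  "111" -> q0 [accept]

2 out of 8


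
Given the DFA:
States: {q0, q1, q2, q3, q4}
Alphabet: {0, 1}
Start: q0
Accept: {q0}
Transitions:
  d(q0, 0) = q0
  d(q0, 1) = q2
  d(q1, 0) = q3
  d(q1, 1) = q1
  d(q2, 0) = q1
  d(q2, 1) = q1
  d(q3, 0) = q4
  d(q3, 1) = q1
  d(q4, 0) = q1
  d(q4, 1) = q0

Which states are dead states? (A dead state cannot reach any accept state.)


Forward reachability from each state:
  q0 -> reaches accept state q0 (live)
  q1 -> reaches accept state q0 (live)
  q2 -> reaches accept state q0 (live)
  q3 -> reaches accept state q0 (live)
  q4 -> reaches accept state q0 (live)

None (all states can reach an accept state)


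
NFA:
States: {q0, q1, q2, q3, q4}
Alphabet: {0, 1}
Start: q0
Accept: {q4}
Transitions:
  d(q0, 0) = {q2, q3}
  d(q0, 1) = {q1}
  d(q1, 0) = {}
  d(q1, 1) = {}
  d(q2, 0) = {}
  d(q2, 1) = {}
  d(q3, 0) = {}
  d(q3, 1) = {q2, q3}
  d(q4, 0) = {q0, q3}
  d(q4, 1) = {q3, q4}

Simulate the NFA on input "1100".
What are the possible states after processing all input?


Start: {q0}
  --1--> {q1}
  --1--> {}
  --0--> {}
  --0--> {}

{} (empty set, no valid transitions)


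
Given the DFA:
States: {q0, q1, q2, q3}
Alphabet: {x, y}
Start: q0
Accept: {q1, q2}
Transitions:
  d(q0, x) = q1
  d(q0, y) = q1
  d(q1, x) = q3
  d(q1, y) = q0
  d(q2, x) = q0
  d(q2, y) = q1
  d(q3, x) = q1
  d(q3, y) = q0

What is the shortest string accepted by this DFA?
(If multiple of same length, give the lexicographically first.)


BFS by string length (lex-first path to each state shown):
  len 0: q0<-""
  len 1: q1<-"x"
Found accept state at length 1.

"x"


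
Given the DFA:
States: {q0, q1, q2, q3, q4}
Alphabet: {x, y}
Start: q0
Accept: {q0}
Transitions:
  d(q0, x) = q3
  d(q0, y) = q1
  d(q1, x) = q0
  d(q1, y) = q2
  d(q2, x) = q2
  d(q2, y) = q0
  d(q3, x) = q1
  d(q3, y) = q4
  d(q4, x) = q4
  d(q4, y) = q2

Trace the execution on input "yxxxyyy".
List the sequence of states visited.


Input: yxxxyyy
d(q0, y) = q1
d(q1, x) = q0
d(q0, x) = q3
d(q3, x) = q1
d(q1, y) = q2
d(q2, y) = q0
d(q0, y) = q1


q0 -> q1 -> q0 -> q3 -> q1 -> q2 -> q0 -> q1


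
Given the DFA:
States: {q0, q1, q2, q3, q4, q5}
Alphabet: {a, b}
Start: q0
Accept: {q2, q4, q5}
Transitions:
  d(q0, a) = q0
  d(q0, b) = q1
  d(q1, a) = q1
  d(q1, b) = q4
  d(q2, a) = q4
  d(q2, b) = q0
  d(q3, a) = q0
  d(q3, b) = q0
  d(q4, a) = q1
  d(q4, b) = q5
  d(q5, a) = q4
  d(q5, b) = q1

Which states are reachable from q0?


BFS from q0:
  layer 0: {q0}
  layer 1: {q1}
  layer 2: {q4}
  layer 3: {q5}

{q0, q1, q4, q5}


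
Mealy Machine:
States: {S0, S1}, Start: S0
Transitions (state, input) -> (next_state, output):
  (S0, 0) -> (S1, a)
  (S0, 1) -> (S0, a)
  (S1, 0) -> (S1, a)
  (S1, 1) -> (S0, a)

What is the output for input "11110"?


Step-by-step:
  (S0, 1) -> (S0, a)
  (S0, 1) -> (S0, a)
  (S0, 1) -> (S0, a)
  (S0, 1) -> (S0, a)
  (S0, 0) -> (S1, a)

"aaaaa"


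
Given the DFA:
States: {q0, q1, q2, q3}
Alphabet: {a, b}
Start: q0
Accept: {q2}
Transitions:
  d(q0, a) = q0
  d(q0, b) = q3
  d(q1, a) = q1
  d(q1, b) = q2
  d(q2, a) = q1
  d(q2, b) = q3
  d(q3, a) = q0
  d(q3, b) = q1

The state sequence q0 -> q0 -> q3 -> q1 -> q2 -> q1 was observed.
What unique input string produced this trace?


Trace back each transition to find the symbol:
  q0 --[a]--> q0
  q0 --[b]--> q3
  q3 --[b]--> q1
  q1 --[b]--> q2
  q2 --[a]--> q1

"abbba"


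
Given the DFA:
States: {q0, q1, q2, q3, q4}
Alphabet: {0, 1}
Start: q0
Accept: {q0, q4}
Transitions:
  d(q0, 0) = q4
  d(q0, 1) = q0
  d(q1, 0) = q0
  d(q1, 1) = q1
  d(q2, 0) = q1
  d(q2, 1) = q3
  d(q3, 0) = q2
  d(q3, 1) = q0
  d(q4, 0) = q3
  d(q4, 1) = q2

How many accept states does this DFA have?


Accept states listed: {q0, q4}
Counting: q0(1) q4(2)

2


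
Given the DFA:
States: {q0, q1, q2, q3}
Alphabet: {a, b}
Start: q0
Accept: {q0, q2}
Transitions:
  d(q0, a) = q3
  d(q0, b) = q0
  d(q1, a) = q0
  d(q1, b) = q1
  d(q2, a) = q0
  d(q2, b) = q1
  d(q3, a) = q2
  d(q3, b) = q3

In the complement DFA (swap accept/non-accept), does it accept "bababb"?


Trace: q0 -> q0 -> q3 -> q3 -> q2 -> q1 -> q1
Final: q1
Original accept: {q0, q2}
Complement: q1 is not in original accept

Yes, complement accepts (original rejects)


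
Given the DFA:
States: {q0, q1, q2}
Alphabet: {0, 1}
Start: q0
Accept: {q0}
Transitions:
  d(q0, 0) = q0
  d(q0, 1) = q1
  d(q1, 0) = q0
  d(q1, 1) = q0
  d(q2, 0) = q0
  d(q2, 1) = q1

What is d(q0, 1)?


Looking up transition d(q0, 1)

q1


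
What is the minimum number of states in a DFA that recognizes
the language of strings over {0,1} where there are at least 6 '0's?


States: count = 0, 1, ..., 5, and a final '>= 6' state.
Total: 6 + 1 = 7. Accept = '>= 6' state.

7


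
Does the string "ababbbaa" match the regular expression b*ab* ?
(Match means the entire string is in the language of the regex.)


|string| = 8; first = 'a'; last = 'a'

No, "ababbbaa" does not match b*ab*


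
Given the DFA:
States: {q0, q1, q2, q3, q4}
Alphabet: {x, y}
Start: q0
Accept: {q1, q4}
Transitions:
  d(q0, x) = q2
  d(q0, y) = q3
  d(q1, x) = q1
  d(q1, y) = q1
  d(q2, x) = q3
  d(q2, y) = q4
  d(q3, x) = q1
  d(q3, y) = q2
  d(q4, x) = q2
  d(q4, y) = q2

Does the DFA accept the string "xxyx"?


Trace: q0 -> q2 -> q3 -> q2 -> q3
Final state: q3
Accept states: {q1, q4}

No, rejected (final state q3 is not an accept state)


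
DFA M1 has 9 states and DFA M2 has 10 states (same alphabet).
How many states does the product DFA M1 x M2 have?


Product construction pairs every M1 state with every M2 state.
9 * 10 = 90

90


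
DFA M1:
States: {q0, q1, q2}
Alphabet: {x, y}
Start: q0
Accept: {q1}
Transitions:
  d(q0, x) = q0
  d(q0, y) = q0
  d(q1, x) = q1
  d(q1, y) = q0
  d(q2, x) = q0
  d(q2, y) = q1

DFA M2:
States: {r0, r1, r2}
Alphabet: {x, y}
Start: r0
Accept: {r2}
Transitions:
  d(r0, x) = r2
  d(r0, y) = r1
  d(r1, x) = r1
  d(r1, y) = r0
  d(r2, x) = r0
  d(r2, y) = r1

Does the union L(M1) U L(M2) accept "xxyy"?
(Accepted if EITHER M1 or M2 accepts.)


M1: final=q0 accepted=False
M2: final=r0 accepted=False

No, union rejects (neither accepts)


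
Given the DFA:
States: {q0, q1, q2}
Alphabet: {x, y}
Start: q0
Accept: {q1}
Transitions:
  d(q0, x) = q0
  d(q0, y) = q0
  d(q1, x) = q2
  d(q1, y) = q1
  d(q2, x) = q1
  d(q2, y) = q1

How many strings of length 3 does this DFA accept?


Enumerating all length-3 strings:
  "xxx" -> q0 [reject]
  "xxy" -> q0 [reject]
  "xyx" -> q0 [reject]
  "xyy" -> q0 [reject]
  "yxx" -> q0 [reject]
  "yxy" -> q0 [reject]
  "yyx" -> q0 [reject]
  "yyy" -> q0 [reject]

0 out of 8


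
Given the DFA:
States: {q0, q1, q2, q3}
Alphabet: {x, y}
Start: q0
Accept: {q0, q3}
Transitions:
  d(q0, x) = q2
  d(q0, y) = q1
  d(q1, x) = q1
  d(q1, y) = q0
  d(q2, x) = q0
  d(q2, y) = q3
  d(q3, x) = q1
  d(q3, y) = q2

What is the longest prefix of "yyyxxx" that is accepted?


Run the DFA, marking each prefix where the state is accepting:
  "" -> q0 [accept]
  "y" -> q1 [reject]
  "yy" -> q0 [accept]
  "yyy" -> q1 [reject]
  "yyyx" -> q1 [reject]
  "yyyxx" -> q1 [reject]
  "yyyxxx" -> q1 [reject]

"yy"


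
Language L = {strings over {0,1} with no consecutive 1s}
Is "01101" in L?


'11' occurs at index 1

No, "01101" is not in L


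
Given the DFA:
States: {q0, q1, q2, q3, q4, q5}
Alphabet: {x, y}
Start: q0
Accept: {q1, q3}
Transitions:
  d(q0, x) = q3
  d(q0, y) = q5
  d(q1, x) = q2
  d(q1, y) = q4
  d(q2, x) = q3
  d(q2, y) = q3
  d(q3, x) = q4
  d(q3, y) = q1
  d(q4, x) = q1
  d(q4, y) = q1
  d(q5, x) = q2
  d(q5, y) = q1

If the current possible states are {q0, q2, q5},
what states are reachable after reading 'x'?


Apply transition on 'x' from each current state:
  d(q0, x) = q3
  d(q2, x) = q3
  d(q5, x) = q2

{q2, q3}


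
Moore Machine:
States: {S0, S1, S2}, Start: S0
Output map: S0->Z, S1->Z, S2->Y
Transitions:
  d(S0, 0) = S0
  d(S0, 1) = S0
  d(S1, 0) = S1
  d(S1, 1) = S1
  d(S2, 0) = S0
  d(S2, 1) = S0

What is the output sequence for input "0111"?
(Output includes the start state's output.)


Start: S0 (output Z)
  --0--> S0 (output Z)
  --1--> S0 (output Z)
  --1--> S0 (output Z)
  --1--> S0 (output Z)

"ZZZZZ"


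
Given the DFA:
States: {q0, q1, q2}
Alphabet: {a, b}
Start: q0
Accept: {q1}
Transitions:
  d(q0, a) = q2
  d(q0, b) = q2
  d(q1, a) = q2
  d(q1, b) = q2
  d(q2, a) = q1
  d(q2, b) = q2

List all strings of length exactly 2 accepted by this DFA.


All strings of length 2: 4 total
Accepted: 2

"aa", "ba"


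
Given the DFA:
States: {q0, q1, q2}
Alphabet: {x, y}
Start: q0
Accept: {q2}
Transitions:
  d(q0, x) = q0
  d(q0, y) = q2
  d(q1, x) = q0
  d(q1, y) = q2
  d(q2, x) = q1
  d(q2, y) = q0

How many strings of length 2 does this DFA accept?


Enumerating all length-2 strings:
  "xx" -> q0 [reject]
  "xy" -> q2 [accept]
  "yx" -> q1 [reject]
  "yy" -> q0 [reject]

1 out of 4


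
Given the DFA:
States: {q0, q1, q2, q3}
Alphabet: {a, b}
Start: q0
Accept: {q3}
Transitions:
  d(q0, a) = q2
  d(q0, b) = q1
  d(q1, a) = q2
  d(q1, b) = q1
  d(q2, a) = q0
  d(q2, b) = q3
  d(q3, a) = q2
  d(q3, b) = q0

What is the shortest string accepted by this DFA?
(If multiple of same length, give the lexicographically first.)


BFS by string length (lex-first path to each state shown):
  len 0: q0<-""
  len 1: q1<-"b", q2<-"a"
  len 2: q0<-"aa", q1<-"bb", q2<-"ba", q3<-"ab"
Found accept state at length 2.

"ab"


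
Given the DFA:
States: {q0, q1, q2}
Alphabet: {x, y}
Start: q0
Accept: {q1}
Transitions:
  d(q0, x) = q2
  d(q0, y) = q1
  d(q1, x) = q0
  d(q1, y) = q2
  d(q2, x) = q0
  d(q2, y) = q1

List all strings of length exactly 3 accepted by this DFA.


All strings of length 3: 8 total
Accepted: 3

"xxy", "yxy", "yyy"


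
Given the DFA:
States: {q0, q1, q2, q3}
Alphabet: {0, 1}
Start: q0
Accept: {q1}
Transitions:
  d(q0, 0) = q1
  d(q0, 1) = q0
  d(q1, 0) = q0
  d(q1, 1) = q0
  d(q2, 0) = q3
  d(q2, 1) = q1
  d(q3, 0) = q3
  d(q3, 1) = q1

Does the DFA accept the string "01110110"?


Trace: q0 -> q1 -> q0 -> q0 -> q0 -> q1 -> q0 -> q0 -> q1
Final state: q1
Accept states: {q1}

Yes, accepted (final state q1 is an accept state)


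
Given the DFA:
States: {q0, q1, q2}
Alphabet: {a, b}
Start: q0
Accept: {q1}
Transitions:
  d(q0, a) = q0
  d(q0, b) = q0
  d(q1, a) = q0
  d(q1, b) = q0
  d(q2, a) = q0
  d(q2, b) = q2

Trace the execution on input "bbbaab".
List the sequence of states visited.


Input: bbbaab
d(q0, b) = q0
d(q0, b) = q0
d(q0, b) = q0
d(q0, a) = q0
d(q0, a) = q0
d(q0, b) = q0


q0 -> q0 -> q0 -> q0 -> q0 -> q0 -> q0


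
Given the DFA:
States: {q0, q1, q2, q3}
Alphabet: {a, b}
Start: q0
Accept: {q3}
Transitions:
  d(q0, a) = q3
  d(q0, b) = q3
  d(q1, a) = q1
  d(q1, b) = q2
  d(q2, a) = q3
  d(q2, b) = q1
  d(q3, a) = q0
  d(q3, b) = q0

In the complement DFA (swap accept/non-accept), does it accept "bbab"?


Trace: q0 -> q3 -> q0 -> q3 -> q0
Final: q0
Original accept: {q3}
Complement: q0 is not in original accept

Yes, complement accepts (original rejects)


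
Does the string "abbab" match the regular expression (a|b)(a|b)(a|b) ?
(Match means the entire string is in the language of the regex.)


|string| = 5; first = 'a'; last = 'b'

No, "abbab" does not match (a|b)(a|b)(a|b)


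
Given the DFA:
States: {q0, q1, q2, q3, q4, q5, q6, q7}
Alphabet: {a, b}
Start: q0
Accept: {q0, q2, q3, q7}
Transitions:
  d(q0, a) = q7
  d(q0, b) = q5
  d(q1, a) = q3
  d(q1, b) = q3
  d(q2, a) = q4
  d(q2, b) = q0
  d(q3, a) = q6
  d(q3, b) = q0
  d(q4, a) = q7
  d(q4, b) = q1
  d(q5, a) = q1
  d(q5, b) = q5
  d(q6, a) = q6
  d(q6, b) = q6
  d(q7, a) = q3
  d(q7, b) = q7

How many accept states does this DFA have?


Accept states listed: {q0, q2, q3, q7}
Counting: q0(1) q2(2) q3(3) q7(4)

4


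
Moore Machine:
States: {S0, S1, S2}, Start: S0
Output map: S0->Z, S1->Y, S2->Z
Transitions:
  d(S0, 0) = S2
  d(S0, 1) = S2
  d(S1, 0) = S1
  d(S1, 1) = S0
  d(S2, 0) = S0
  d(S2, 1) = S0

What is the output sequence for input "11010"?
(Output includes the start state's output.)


Start: S0 (output Z)
  --1--> S2 (output Z)
  --1--> S0 (output Z)
  --0--> S2 (output Z)
  --1--> S0 (output Z)
  --0--> S2 (output Z)

"ZZZZZZ"


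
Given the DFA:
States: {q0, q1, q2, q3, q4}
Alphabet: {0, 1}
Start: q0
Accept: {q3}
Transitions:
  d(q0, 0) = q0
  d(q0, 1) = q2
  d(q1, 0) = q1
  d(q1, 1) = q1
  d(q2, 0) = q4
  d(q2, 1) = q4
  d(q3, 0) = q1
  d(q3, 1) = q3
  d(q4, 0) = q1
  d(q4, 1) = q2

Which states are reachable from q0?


BFS from q0:
  layer 0: {q0}
  layer 1: {q2}
  layer 2: {q4}
  layer 3: {q1}

{q0, q1, q2, q4}


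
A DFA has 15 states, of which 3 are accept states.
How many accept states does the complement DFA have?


Complement swaps accept and non-accept states.
15 - 3 = 12

12


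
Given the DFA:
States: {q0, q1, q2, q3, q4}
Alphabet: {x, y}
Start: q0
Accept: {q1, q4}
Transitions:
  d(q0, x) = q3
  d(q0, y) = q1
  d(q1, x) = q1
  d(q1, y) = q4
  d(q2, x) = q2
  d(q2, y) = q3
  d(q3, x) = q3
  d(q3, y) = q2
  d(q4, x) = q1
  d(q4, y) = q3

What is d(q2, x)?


Looking up transition d(q2, x)

q2


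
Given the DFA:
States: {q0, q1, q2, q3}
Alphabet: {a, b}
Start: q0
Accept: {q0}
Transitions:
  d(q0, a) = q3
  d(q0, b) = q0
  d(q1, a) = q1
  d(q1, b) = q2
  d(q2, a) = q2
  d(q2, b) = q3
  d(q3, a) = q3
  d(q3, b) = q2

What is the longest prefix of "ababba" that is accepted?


Run the DFA, marking each prefix where the state is accepting:
  "" -> q0 [accept]
  "a" -> q3 [reject]
  "ab" -> q2 [reject]
  "aba" -> q2 [reject]
  "abab" -> q3 [reject]
  "ababb" -> q2 [reject]
  "ababba" -> q2 [reject]

""


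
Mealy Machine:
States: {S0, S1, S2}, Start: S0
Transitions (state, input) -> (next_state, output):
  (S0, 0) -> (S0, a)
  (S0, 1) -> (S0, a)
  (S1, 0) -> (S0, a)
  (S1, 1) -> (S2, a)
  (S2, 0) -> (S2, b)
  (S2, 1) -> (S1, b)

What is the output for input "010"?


Step-by-step:
  (S0, 0) -> (S0, a)
  (S0, 1) -> (S0, a)
  (S0, 0) -> (S0, a)

"aaa"


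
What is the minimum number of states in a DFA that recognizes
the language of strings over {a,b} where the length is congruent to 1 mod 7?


States track (length) mod 7.
Need 7 states: one per remainder 0..6; accept = remainder 1.

7


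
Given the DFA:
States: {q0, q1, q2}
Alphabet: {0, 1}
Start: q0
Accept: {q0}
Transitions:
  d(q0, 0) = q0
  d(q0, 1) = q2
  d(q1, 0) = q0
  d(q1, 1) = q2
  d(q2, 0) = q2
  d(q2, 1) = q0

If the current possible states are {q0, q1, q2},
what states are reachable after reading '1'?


Apply transition on '1' from each current state:
  d(q0, 1) = q2
  d(q1, 1) = q2
  d(q2, 1) = q0

{q0, q2}


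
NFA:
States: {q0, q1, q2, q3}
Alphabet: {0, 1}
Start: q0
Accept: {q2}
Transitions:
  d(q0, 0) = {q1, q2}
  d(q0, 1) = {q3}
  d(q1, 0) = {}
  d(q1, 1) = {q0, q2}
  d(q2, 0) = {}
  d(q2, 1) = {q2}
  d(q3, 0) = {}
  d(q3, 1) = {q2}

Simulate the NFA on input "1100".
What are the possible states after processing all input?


Start: {q0}
  --1--> {q3}
  --1--> {q2}
  --0--> {}
  --0--> {}

{} (empty set, no valid transitions)


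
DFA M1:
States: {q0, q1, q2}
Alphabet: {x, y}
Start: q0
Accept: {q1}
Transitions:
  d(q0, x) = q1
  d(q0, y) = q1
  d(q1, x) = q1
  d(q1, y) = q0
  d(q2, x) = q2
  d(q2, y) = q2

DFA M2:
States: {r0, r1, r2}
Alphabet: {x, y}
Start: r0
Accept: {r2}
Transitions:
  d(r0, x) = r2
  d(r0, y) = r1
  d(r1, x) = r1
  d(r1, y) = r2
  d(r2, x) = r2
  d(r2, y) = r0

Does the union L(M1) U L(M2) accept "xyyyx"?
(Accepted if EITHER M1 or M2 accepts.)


M1: final=q1 accepted=True
M2: final=r2 accepted=True

Yes, union accepts
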